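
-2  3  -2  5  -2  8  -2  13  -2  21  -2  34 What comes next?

Positions 1, 3, 5, … form one subsequence and positions 2, 4, 6, … form another.
Subsequence A = -2, -2, -2, -2, -2, -2: constant -2.
Subsequence B = 3, 5, 8, 13, 21, 34: a Fibonacci-like recurrence a_n = a_{n-1} + a_{n-2}.
The 13th slot belongs to subsequence A; its 7th term is -2.

-2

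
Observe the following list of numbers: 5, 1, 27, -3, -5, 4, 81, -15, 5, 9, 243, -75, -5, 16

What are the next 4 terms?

Split by position mod 4: positions 1, 5, 9, … form one track, and each other residue class forms its own.
Track A: 5, -5, 5, -5 — the oscillation 5·(−1)^(n+1).
Track B: 1, 4, 9, 16 — perfect squares starting at 1².
Track C: 27, 81, 243 — successive powers of 3.
Track D: -3, -15, -75 — geometric with ratio 5.
Position 15 → track C, term 4 = 729.
Position 16 falls in track D as its term 4, giving -375.
The 17th slot belongs to track A; its 5th term is 5.
Position 18 falls in track B as its term 5, giving 25.

729, -375, 5, 25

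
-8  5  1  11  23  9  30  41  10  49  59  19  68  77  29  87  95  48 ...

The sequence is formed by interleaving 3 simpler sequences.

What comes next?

106

Split by position mod 3: positions 1, 4, 7, … form one track, and each other residue class forms its own.
Track A: -8, 11, 30, 49, 68, 87. Adding 19 each time.
Track B: 5, 23, 41, 59, 77, 95. Arithmetic, step +18.
Track C: 1, 9, 10, 19, 29, 48. Each term equals the sum of the previous two.
Position 19 → track A, term 7 = 106.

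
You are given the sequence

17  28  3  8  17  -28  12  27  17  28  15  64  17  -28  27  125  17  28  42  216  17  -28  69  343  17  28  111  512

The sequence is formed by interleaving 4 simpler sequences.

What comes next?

Taking every 4th term gives 4 separate tracks.
Track A is 17, 17, 17, 17, 17, 17, 17, which is the constant sequence 17.
Track B is 28, -28, 28, -28, 28, -28, 28, which is the oscillation 28·(−1)^(n+1).
Track C is 3, 12, 15, 27, 42, 69, 111, which is Fibonacci-style (each term is the sum of the two before it).
Track D is 8, 27, 64, 125, 216, 343, 512, which is perfect cubes starting at 2³.
The 29th slot belongs to track A; its 8th term is 17.

17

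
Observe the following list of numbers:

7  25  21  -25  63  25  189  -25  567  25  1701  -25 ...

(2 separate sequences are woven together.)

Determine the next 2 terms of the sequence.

Odd-indexed and even-indexed terms follow separate rules.
Track A: 7, 21, 63, 189, 567, 1701. Multiplying by 3 each time.
Track B: 25, -25, 25, -25, 25, -25. The oscillation 25·(−1)^(n+1).
Position 13 falls in track A as its term 7, giving 5103.
Position 14 → track B, term 7 = 25.

5103, 25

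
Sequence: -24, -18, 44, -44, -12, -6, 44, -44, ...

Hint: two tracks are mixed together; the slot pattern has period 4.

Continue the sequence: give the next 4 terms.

0, 6, 44, -44

Reading positions in blocks of 4 reveals the pattern AABB — 2 tracks woven together.
Track A: -24, -18, -12, -6. Linear: a_n = -30 + 6·n.
Track B: 44, -44, 44, -44. The oscillation 44·(−1)^(n+1).
Position 9 falls in track A as its term 5, giving 0.
Position 10 → track A, term 6 = 6.
Position 11 → track B, term 5 = 44.
Term 12 comes from track B (its 6th entry): -44.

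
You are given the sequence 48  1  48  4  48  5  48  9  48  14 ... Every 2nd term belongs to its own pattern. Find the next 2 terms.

48, 23

The terms cycle through 2 interleaved subsequences.
Stream A: 48, 48, 48, 48, 48 (always 48).
Stream B: 1, 4, 5, 9, 14 (a Fibonacci-like recurrence a_n = a_{n-1} + a_{n-2}).
Position 11 falls in stream A as its term 6, giving 48.
Position 12 falls in stream B as its term 6, giving 23.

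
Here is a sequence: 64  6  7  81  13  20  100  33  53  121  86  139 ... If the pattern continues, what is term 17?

Positions follow the repeating pattern ABB; grouping by letter gives 2 tracks.
Track A: 64, 81, 100, 121. Perfect squares starting at 8².
Track B: 6, 7, 13, 20, 33, 53, 86, 139. A Fibonacci-like recurrence a_n = a_{n-1} + a_{n-2}.
Term 17 comes from track B (its 11th entry): 589.

589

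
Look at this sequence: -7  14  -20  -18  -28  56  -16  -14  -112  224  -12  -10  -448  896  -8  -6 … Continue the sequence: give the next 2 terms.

-1792, 3584

Reading positions in blocks of 4 reveals the pattern AABB — 2 tracks woven together.
Stream A: -7, 14, -28, 56, -112, 224, -448, 896 — geometric, ×-2 each step.
Stream B: -20, -18, -16, -14, -12, -10, -8, -6 — arithmetic with common difference +2.
Term 17 comes from stream A (its 9th entry): -1792.
Position 18 → stream A, term 10 = 3584.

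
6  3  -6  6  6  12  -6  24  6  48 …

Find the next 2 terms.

Odd-indexed and even-indexed terms follow separate rules.
Stream A = 6, -6, 6, -6, 6: the oscillation 6·(−1)^(n+1).
Stream B = 3, 6, 12, 24, 48: a geometric progression (common ratio 2).
The 11th slot belongs to stream A; its 6th term is -6.
Position 12 falls in stream B as its term 6, giving 96.

-6, 96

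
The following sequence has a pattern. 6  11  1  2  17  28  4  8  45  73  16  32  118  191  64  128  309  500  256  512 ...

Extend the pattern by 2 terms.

Positions follow the repeating pattern AABB; grouping by letter gives 2 tracks.
Track A: 6, 11, 17, 28, 45, 73, 118, 191, 309, 500. A Fibonacci-like recurrence a_n = a_{n-1} + a_{n-2}.
Track B: 1, 2, 4, 8, 16, 32, 64, 128, 256, 512. Powers 2^0, 2^1, 2^2, ….
Position 21 → track A, term 11 = 809.
Position 22 → track A, term 12 = 1309.

809, 1309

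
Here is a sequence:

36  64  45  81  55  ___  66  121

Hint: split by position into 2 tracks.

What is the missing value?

100

Split by position mod 2 into 2 tracks.
Subsequence A: 36, 45, 55, 66 (the triangular numbers T_8, T_9, …).
Subsequence B: 64, 81, ?, 121 (consecutive squares n² from n = 8).
So the missing entry in subsequence B is 100.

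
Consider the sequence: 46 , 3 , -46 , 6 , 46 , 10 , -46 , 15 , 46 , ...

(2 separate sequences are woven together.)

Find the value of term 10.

Taking every 2nd term gives 2 separate tracks.
Subsequence A = 46, -46, 46, -46, 46: the oscillation 46·(−1)^(n+1).
Subsequence B = 3, 6, 10, 15: triangular numbers n(n+1)/2 for n = 2, 3, ….
The 10th slot belongs to subsequence B; its 5th term is 21.

21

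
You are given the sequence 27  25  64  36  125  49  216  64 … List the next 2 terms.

343, 81

Odd-indexed and even-indexed terms follow separate rules.
Stream A: 27, 64, 125, 216 — the cubes 3³, 4³, 5³, ….
Stream B: 25, 36, 49, 64 — consecutive squares n² from n = 5.
Term 9 comes from stream A (its 5th entry): 343.
The 10th slot belongs to stream B; its 5th term is 81.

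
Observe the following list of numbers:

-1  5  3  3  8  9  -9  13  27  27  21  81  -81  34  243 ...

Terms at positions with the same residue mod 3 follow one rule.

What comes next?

243

Split by position mod 3 into 3 tracks.
Track A: -1, 3, -9, 27, -81. Geometric with ratio -3.
Track B: 5, 8, 13, 21, 34. Fibonacci-style (each term is the sum of the two before it).
Track C: 3, 9, 27, 81, 243. Powers of 3.
Position 16 falls in track A as its term 6, giving 243.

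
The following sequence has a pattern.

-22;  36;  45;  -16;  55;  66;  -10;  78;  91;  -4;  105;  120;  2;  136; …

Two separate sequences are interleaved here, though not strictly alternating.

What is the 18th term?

190

Reading positions in blocks of 3 reveals the pattern ABB — 2 tracks woven together.
Subsequence A = -22, -16, -10, -4, 2: linear: a_n = -28 + 6·n.
Subsequence B = 36, 45, 55, 66, 78, 91, 105, 120, 136: the triangular numbers T_8, T_9, ….
The 18th slot belongs to subsequence B; its 12th term is 190.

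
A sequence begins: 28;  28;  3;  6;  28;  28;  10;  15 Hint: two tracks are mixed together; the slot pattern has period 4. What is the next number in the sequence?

28

Reading positions in blocks of 4 reveals the pattern AABB — 2 tracks woven together.
Stream A: 28, 28, 28, 28. The constant sequence 28.
Stream B: 3, 6, 10, 15. Triangular numbers starting at T_2.
The 9th slot belongs to stream A; its 5th term is 28.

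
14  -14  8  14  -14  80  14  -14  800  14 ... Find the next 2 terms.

Positions follow the repeating pattern AAB; grouping by letter gives 2 tracks.
Track A: 14, -14, 14, -14, 14, -14, 14 — the oscillation 14·(−1)^(n+1).
Track B: 8, 80, 800 — multiplying by 10 each time.
Position 11 falls in track A as its term 8, giving -14.
The 12th slot belongs to track B; its 4th term is 8000.

-14, 8000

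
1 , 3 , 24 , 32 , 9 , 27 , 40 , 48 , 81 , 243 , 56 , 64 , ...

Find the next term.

Reading positions in blocks of 4 reveals the pattern AABB — 2 tracks woven together.
Track A: 1, 3, 9, 27, 81, 243 — powers 3^0, 3^1, 3^2, ….
Track B: 24, 32, 40, 48, 56, 64 — arithmetic with common difference +8.
Position 13 falls in track A as its term 7, giving 729.

729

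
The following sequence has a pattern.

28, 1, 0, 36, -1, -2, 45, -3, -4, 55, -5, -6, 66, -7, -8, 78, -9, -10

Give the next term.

Reading positions in blocks of 3 reveals the pattern ABB — 2 tracks woven together.
Subsequence A is 28, 36, 45, 55, 66, 78, which is triangular numbers starting at T_7.
Subsequence B is 1, 0, -1, -2, -3, -4, -5, -6, -7, -8, -9, -10, which is arithmetic, step −1.
Position 19 → subsequence A, term 7 = 91.

91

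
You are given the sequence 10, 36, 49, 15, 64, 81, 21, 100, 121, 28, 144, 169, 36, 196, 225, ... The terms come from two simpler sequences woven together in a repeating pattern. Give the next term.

Positions follow the repeating pattern ABB; grouping by letter gives 2 tracks.
Track A: 10, 15, 21, 28, 36. Triangular numbers starting at T_4.
Track B: 36, 49, 64, 81, 100, 121, 144, 169, 196, 225. Consecutive squares n² from n = 6.
Term 16 comes from track A (its 6th entry): 45.

45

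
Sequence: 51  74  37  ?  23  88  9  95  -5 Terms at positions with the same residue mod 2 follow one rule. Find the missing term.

81

The terms cycle through 2 interleaved subsequences.
Track A = 51, 37, 23, 9, -5: subtracting 14 each time.
Track B = 74, ?, 88, 95: arithmetic, step +7.
Track B's pattern makes the blank 81.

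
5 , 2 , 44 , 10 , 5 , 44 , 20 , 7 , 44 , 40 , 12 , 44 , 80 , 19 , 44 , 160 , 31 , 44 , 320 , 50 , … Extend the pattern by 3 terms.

Taking every 3rd term gives 3 separate tracks.
Subsequence A is 5, 10, 20, 40, 80, 160, 320, which is geometric, ×2 each step.
Subsequence B is 2, 5, 7, 12, 19, 31, 50, which is Fibonacci-style (each term is the sum of the two before it).
Subsequence C is 44, 44, 44, 44, 44, 44, which is always 44.
The 21st slot belongs to subsequence C; its 7th term is 44.
The 22nd slot belongs to subsequence A; its 8th term is 640.
Position 23 → subsequence B, term 8 = 81.

44, 640, 81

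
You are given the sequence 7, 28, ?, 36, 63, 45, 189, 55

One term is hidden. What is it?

Positions 1, 3, 5, … form one subsequence and positions 2, 4, 6, … form another.
Track A = 7, ?, 63, 189: geometric with ratio 3.
Track B = 28, 36, 45, 55: triangular numbers starting at T_7.
Filling track A at index 2 by its rule yields 21.

21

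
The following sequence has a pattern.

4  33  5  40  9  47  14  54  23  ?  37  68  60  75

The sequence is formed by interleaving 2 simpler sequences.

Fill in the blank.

Odd-indexed and even-indexed terms follow separate rules.
Subsequence A = 4, 5, 9, 14, 23, 37, 60: Fibonacci-style (each term is the sum of the two before it).
Subsequence B = 33, 40, 47, 54, ?, 68, 75: adding 7 each time.
The gap is subsequence B's term 5; the rule gives 61.

61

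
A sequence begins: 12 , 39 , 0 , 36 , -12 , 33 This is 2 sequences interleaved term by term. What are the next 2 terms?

-24, 30

Taking every 2nd term gives 2 separate tracks.
Track A is 12, 0, -12, which is arithmetic, step −12.
Track B is 39, 36, 33, which is linear: a_n = 42 − 3·n.
Term 7 comes from track A (its 4th entry): -24.
Position 8 → track B, term 4 = 30.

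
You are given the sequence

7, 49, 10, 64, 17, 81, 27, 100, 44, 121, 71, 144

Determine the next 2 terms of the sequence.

Positions 1, 3, 5, … form one subsequence and positions 2, 4, 6, … form another.
Track A: 7, 10, 17, 27, 44, 71 — a Fibonacci-like recurrence a_n = a_{n-1} + a_{n-2}.
Track B: 49, 64, 81, 100, 121, 144 — perfect squares starting at 7².
Term 13 comes from track A (its 7th entry): 115.
Position 14 falls in track B as its term 7, giving 169.

115, 169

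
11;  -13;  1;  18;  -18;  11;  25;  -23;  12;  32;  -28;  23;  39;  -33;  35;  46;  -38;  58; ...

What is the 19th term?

Split by position mod 3 into 3 tracks.
Stream A: 11, 18, 25, 32, 39, 46 (linear: a_n = 4 + 7·n).
Stream B: -13, -18, -23, -28, -33, -38 (linear: a_n = -8 − 5·n).
Stream C: 1, 11, 12, 23, 35, 58 (Fibonacci-style (each term is the sum of the two before it)).
Position 19 → stream A, term 7 = 53.

53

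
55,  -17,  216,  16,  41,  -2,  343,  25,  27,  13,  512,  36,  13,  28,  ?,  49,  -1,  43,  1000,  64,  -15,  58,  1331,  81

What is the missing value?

729

Split by position mod 4 into 4 tracks.
Track A: 55, 41, 27, 13, -1, -15 (arithmetic with common difference −14).
Track B: -17, -2, 13, 28, 43, 58 (linear: a_n = -32 + 15·n).
Track C: 216, 343, 512, ?, 1000, 1331 (the cubes 6³, 7³, 8³, …).
Track D: 16, 25, 36, 49, 64, 81 (the squares 4², 5², 6², …).
So the missing entry in track C is 729.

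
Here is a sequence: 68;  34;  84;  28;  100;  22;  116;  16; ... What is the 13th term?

164

Odd-indexed and even-indexed terms follow separate rules.
Stream A is 68, 84, 100, 116, which is adding 16 each time.
Stream B is 34, 28, 22, 16, which is arithmetic with common difference −6.
Position 13 falls in stream A as its term 7, giving 164.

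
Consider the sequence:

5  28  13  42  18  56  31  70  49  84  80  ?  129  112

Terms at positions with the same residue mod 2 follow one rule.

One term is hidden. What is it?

Taking every 2nd term gives 2 separate tracks.
Track A: 5, 13, 18, 31, 49, 80, 129. A Fibonacci-like recurrence a_n = a_{n-1} + a_{n-2}.
Track B: 28, 42, 56, 70, 84, ?, 112. Linear: a_n = 14 + 14·n.
Filling track B at index 6 by its rule yields 98.

98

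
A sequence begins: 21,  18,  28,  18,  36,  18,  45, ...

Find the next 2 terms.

18, 55

Split by position mod 2 into 2 tracks.
Track A: 21, 28, 36, 45. Triangular numbers n(n+1)/2 for n = 6, 7, ….
Track B: 18, 18, 18. Constant 18.
Position 8 falls in track B as its term 4, giving 18.
Term 9 comes from track A (its 5th entry): 55.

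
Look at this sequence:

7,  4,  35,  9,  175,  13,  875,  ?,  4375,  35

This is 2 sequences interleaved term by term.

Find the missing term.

22

Taking every 2nd term gives 2 separate tracks.
Track A is 7, 35, 175, 875, 4375, which is multiplying by 5 each time.
Track B is 4, 9, 13, ?, 35, which is Fibonacci-style (each term is the sum of the two before it).
So the missing entry in track B is 22.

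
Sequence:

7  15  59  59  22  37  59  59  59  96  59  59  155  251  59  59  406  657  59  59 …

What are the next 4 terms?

1063, 1720, 59, 59

Reading positions in blocks of 4 reveals the pattern AABB — 2 tracks woven together.
Track A = 7, 15, 22, 37, 59, 96, 155, 251, 406, 657: Fibonacci-style (each term is the sum of the two before it).
Track B = 59, 59, 59, 59, 59, 59, 59, 59, 59, 59: always 59.
The 21st slot belongs to track A; its 11th term is 1063.
Position 22 falls in track A as its term 12, giving 1720.
Position 23 falls in track B as its term 11, giving 59.
Term 24 comes from track B (its 12th entry): 59.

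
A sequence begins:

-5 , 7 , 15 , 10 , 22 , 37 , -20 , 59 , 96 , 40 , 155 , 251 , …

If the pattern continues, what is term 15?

657

Positions follow the repeating pattern ABB; grouping by letter gives 2 tracks.
Track A is -5, 10, -20, 40, which is multiplying by -2 each time.
Track B is 7, 15, 22, 37, 59, 96, 155, 251, which is each term equals the sum of the previous two.
The 15th slot belongs to track B; its 10th term is 657.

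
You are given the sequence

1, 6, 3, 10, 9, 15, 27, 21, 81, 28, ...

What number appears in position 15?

Split by position mod 2 into 2 tracks.
Track A: 1, 3, 9, 27, 81. A geometric progression (common ratio 3).
Track B: 6, 10, 15, 21, 28. The triangular numbers T_3, T_4, ….
Term 15 comes from track A (its 8th entry): 2187.

2187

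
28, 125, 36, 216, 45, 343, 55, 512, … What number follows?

The terms cycle through 2 interleaved subsequences.
Track A: 28, 36, 45, 55. The triangular numbers T_7, T_8, ….
Track B: 125, 216, 343, 512. The cubes 5³, 6³, 7³, ….
Position 9 → track A, term 5 = 66.

66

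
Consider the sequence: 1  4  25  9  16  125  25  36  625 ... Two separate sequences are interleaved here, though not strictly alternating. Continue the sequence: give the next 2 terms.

49, 64

Reading positions in blocks of 3 reveals the pattern AAB — 2 tracks woven together.
Stream A = 1, 4, 9, 16, 25, 36: consecutive squares n² from n = 1.
Stream B = 25, 125, 625: powers of 5.
Position 10 falls in stream A as its term 7, giving 49.
Position 11 falls in stream A as its term 8, giving 64.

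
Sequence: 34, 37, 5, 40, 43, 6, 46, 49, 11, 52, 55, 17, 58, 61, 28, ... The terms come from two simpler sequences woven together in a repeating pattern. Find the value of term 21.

The slot pattern repeats as AAB (period 3), so there are 2 interleaved tracks.
Subsequence A: 34, 37, 40, 43, 46, 49, 52, 55, 58, 61 (arithmetic, step +3).
Subsequence B: 5, 6, 11, 17, 28 (a Fibonacci-like recurrence a_n = a_{n-1} + a_{n-2}).
Position 21 falls in subsequence B as its term 7, giving 73.

73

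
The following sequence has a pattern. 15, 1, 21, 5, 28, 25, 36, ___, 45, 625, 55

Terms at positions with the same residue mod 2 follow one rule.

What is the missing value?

Split by position mod 2 into 2 tracks.
Track A is 15, 21, 28, 36, 45, 55, which is triangular numbers n(n+1)/2 for n = 5, 6, ….
Track B is 1, 5, 25, ?, 625, which is powers 5^0, 5^1, 5^2, ….
The gap is track B's term 4; the rule gives 125.

125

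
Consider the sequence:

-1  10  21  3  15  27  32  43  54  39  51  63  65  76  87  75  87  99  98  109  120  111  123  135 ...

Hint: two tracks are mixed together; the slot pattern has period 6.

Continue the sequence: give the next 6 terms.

Positions follow the repeating pattern AAABBB; grouping by letter gives 2 tracks.
Subsequence A: -1, 10, 21, 32, 43, 54, 65, 76, 87, 98, 109, 120. Arithmetic with common difference +11.
Subsequence B: 3, 15, 27, 39, 51, 63, 75, 87, 99, 111, 123, 135. Arithmetic with common difference +12.
Position 25 falls in subsequence A as its term 13, giving 131.
Position 26 → subsequence A, term 14 = 142.
Term 27 comes from subsequence A (its 15th entry): 153.
Position 28 → subsequence B, term 13 = 147.
The 29th slot belongs to subsequence B; its 14th term is 159.
Position 30 → subsequence B, term 15 = 171.

131, 142, 153, 147, 159, 171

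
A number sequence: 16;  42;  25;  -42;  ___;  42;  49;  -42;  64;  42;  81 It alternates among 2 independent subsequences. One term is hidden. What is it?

36

Split by position mod 2 into 2 tracks.
Track A: 16, 25, ?, 49, 64, 81 (consecutive squares n² from n = 4).
Track B: 42, -42, 42, -42, 42 (alternating ±42).
So the missing entry in track A is 36.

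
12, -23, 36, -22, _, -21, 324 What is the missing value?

Taking every 2nd term gives 2 separate tracks.
Track A is 12, 36, ?, 324, which is geometric with ratio 3.
Track B is -23, -22, -21, which is linear: a_n = -24 + n.
Track A's pattern makes the blank 108.

108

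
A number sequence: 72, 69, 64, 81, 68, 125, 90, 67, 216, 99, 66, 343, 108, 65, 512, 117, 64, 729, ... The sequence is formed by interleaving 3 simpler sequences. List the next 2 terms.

126, 63

Read the sequence 3 terms at a time; column i is its own pattern.
Track A = 72, 81, 90, 99, 108, 117: linear: a_n = 63 + 9·n.
Track B = 69, 68, 67, 66, 65, 64: linear: a_n = 70 − n.
Track C = 64, 125, 216, 343, 512, 729: consecutive cubes n³ from n = 4.
Position 19 → track A, term 7 = 126.
Position 20 falls in track B as its term 7, giving 63.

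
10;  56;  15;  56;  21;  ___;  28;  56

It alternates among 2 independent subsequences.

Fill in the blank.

56

Odd-indexed and even-indexed terms follow separate rules.
Track A: 10, 15, 21, 28 (the triangular numbers T_4, T_5, …).
Track B: 56, 56, ?, 56 (the constant sequence 56).
Track B's pattern makes the blank 56.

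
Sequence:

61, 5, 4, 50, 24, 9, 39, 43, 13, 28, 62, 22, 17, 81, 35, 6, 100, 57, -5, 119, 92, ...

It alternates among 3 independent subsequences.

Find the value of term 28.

Split by position mod 3: positions 1, 4, 7, … form one track, and each other residue class forms its own.
Track A = 61, 50, 39, 28, 17, 6, -5: linear: a_n = 72 − 11·n.
Track B = 5, 24, 43, 62, 81, 100, 119: linear: a_n = -14 + 19·n.
Track C = 4, 9, 13, 22, 35, 57, 92: each term equals the sum of the previous two.
Term 28 comes from track A (its 10th entry): -38.

-38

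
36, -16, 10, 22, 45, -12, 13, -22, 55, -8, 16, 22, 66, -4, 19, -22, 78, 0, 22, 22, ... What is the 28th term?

22

The terms cycle through 4 interleaved subsequences.
Track A: 36, 45, 55, 66, 78. Triangular numbers n(n+1)/2 for n = 8, 9, ….
Track B: -16, -12, -8, -4, 0. Adding 4 each time.
Track C: 10, 13, 16, 19, 22. Adding 3 each time.
Track D: 22, -22, 22, -22, 22. Alternating ±22.
The 28th slot belongs to track D; its 7th term is 22.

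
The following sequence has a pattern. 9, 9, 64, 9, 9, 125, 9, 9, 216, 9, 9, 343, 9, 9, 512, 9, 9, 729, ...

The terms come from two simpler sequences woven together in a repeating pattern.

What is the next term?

9

Reading positions in blocks of 3 reveals the pattern AAB — 2 tracks woven together.
Stream A: 9, 9, 9, 9, 9, 9, 9, 9, 9, 9, 9, 9 — always 9.
Stream B: 64, 125, 216, 343, 512, 729 — the cubes 4³, 5³, 6³, ….
Position 19 → stream A, term 13 = 9.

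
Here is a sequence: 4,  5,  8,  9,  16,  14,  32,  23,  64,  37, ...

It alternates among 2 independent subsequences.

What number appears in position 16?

157

Odd-indexed and even-indexed terms follow separate rules.
Stream A is 4, 8, 16, 32, 64, which is successive powers of 2.
Stream B is 5, 9, 14, 23, 37, which is each term equals the sum of the previous two.
The 16th slot belongs to stream B; its 8th term is 157.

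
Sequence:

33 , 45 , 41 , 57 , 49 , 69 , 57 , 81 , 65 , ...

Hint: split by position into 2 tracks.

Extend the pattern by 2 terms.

93, 73

Split by position mod 2 into 2 tracks.
Stream A: 33, 41, 49, 57, 65 (linear: a_n = 25 + 8·n).
Stream B: 45, 57, 69, 81 (adding 12 each time).
Position 10 falls in stream B as its term 5, giving 93.
The 11th slot belongs to stream A; its 6th term is 73.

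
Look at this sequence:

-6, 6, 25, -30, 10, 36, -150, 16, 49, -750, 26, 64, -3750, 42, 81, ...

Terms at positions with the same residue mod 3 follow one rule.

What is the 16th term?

Split by position mod 3 into 3 tracks.
Subsequence A: -6, -30, -150, -750, -3750 — geometric, ×5 each step.
Subsequence B: 6, 10, 16, 26, 42 — Fibonacci-style (each term is the sum of the two before it).
Subsequence C: 25, 36, 49, 64, 81 — the squares 5², 6², 7², ….
Position 16 → subsequence A, term 6 = -18750.

-18750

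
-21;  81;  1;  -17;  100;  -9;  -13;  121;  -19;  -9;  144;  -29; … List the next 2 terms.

Split by position mod 3 into 3 tracks.
Track A: -21, -17, -13, -9 — arithmetic with common difference +4.
Track B: 81, 100, 121, 144 — perfect squares starting at 9².
Track C: 1, -9, -19, -29 — subtracting 10 each time.
Position 13 → track A, term 5 = -5.
Term 14 comes from track B (its 5th entry): 169.

-5, 169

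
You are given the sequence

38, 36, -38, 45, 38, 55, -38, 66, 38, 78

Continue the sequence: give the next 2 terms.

-38, 91

Split by position mod 2 into 2 tracks.
Track A is 38, -38, 38, -38, 38, which is alternating ±38.
Track B is 36, 45, 55, 66, 78, which is the triangular numbers T_8, T_9, ….
Position 11 falls in track A as its term 6, giving -38.
Position 12 falls in track B as its term 6, giving 91.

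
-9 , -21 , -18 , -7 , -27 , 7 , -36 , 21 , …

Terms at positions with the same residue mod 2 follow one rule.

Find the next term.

Odd-indexed and even-indexed terms follow separate rules.
Subsequence A: -9, -18, -27, -36. Arithmetic with common difference −9.
Subsequence B: -21, -7, 7, 21. Arithmetic with common difference +14.
Term 9 comes from subsequence A (its 5th entry): -45.

-45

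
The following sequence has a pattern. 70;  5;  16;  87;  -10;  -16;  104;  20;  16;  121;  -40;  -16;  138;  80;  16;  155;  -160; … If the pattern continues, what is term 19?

172

Split by position mod 3: positions 1, 4, 7, … form one track, and each other residue class forms its own.
Track A = 70, 87, 104, 121, 138, 155: linear: a_n = 53 + 17·n.
Track B = 5, -10, 20, -40, 80, -160: multiplying by -2 each time.
Track C = 16, -16, 16, -16, 16: alternating ±16.
Position 19 → track A, term 7 = 172.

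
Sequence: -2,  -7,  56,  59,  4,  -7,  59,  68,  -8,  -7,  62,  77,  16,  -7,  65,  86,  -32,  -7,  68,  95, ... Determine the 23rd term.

71

The terms cycle through 4 interleaved subsequences.
Subsequence A is -2, 4, -8, 16, -32, which is geometric, ×-2 each step.
Subsequence B is -7, -7, -7, -7, -7, which is always -7.
Subsequence C is 56, 59, 62, 65, 68, which is arithmetic with common difference +3.
Subsequence D is 59, 68, 77, 86, 95, which is arithmetic, step +9.
Term 23 comes from subsequence C (its 6th entry): 71.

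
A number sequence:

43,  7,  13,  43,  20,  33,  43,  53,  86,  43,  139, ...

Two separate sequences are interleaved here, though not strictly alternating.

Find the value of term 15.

589

Reading positions in blocks of 3 reveals the pattern ABB — 2 tracks woven together.
Subsequence A: 43, 43, 43, 43. Constant 43.
Subsequence B: 7, 13, 20, 33, 53, 86, 139. A Fibonacci-like recurrence a_n = a_{n-1} + a_{n-2}.
Term 15 comes from subsequence B (its 10th entry): 589.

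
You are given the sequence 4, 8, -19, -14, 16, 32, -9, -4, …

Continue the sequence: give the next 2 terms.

Positions follow the repeating pattern AABB; grouping by letter gives 2 tracks.
Track A: 4, 8, 16, 32. Powers 2^2, 2^3, 2^4, ….
Track B: -19, -14, -9, -4. Adding 5 each time.
The 9th slot belongs to track A; its 5th term is 64.
Position 10 → track A, term 6 = 128.

64, 128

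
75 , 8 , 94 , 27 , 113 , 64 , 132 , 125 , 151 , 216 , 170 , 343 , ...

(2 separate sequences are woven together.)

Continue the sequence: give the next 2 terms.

189, 512

The terms cycle through 2 interleaved subsequences.
Track A: 75, 94, 113, 132, 151, 170. Linear: a_n = 56 + 19·n.
Track B: 8, 27, 64, 125, 216, 343. Consecutive cubes n³ from n = 2.
The 13th slot belongs to track A; its 7th term is 189.
Position 14 → track B, term 7 = 512.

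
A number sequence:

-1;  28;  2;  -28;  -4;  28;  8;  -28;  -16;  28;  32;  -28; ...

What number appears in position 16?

-28

Odd-indexed and even-indexed terms follow separate rules.
Subsequence A: -1, 2, -4, 8, -16, 32 (multiplying by -2 each time).
Subsequence B: 28, -28, 28, -28, 28, -28 (alternating ±28).
The 16th slot belongs to subsequence B; its 8th term is -28.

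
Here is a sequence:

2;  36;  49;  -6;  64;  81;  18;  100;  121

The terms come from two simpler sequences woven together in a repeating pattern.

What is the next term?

The slot pattern repeats as ABB (period 3), so there are 2 interleaved tracks.
Track A: 2, -6, 18 — geometric with ratio -3.
Track B: 36, 49, 64, 81, 100, 121 — the squares 6², 7², 8², ….
Term 10 comes from track A (its 4th entry): -54.

-54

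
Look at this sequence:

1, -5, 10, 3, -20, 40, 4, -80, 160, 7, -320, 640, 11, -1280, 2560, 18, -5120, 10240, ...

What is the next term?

29

Positions follow the repeating pattern ABB; grouping by letter gives 2 tracks.
Subsequence A = 1, 3, 4, 7, 11, 18: Fibonacci-style (each term is the sum of the two before it).
Subsequence B = -5, 10, -20, 40, -80, 160, -320, 640, -1280, 2560, -5120, 10240: a geometric progression (common ratio -2).
Position 19 falls in subsequence A as its term 7, giving 29.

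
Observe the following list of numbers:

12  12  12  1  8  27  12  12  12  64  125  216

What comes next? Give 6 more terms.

The slot pattern repeats as AAABBB (period 6), so there are 2 interleaved tracks.
Subsequence A = 12, 12, 12, 12, 12, 12: constant 12.
Subsequence B = 1, 8, 27, 64, 125, 216: the cubes 1³, 2³, 3³, ….
The 13th slot belongs to subsequence A; its 7th term is 12.
Term 14 comes from subsequence A (its 8th entry): 12.
Position 15 → subsequence A, term 9 = 12.
The 16th slot belongs to subsequence B; its 7th term is 343.
Position 17 falls in subsequence B as its term 8, giving 512.
Term 18 comes from subsequence B (its 9th entry): 729.

12, 12, 12, 343, 512, 729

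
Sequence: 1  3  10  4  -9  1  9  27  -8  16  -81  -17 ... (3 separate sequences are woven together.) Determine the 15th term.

-26

Split by position mod 3: positions 1, 4, 7, … form one track, and each other residue class forms its own.
Track A: 1, 4, 9, 16. The squares 1², 2², 3², ….
Track B: 3, -9, 27, -81. Geometric with ratio -3.
Track C: 10, 1, -8, -17. Arithmetic, step −9.
The 15th slot belongs to track C; its 5th term is -26.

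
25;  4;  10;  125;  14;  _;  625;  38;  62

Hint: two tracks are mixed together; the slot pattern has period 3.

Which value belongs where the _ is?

Positions follow the repeating pattern ABB; grouping by letter gives 2 tracks.
Track A: 25, 125, 625 — successive powers of 5.
Track B: 4, 10, 14, ?, 38, 62 — Fibonacci-style (each term is the sum of the two before it).
Filling track B at index 4 by its rule yields 24.

24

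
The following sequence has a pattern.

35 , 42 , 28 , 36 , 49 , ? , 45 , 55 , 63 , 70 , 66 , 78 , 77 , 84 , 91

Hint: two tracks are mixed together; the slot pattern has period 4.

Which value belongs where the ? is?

Positions follow the repeating pattern AABB; grouping by letter gives 2 tracks.
Track A = 35, 42, 49, ?, 63, 70, 77, 84: adding 7 each time.
Track B = 28, 36, 45, 55, 66, 78, 91: triangular numbers starting at T_7.
Filling track A at index 4 by its rule yields 56.

56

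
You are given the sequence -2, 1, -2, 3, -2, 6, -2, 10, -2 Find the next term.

Split by position mod 2 into 2 tracks.
Track A: -2, -2, -2, -2, -2 (the constant sequence -2).
Track B: 1, 3, 6, 10 (triangular numbers n(n+1)/2 for n = 1, 2, …).
Position 10 → track B, term 5 = 15.

15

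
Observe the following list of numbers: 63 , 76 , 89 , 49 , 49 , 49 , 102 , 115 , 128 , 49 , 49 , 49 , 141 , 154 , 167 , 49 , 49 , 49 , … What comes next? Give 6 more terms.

180, 193, 206, 49, 49, 49

The slot pattern repeats as AAABBB (period 6), so there are 2 interleaved tracks.
Subsequence A: 63, 76, 89, 102, 115, 128, 141, 154, 167 — arithmetic, step +13.
Subsequence B: 49, 49, 49, 49, 49, 49, 49, 49, 49 — the constant sequence 49.
Position 19 → subsequence A, term 10 = 180.
Position 20 → subsequence A, term 11 = 193.
Position 21 → subsequence A, term 12 = 206.
The 22nd slot belongs to subsequence B; its 10th term is 49.
Position 23 falls in subsequence B as its term 11, giving 49.
Position 24 falls in subsequence B as its term 12, giving 49.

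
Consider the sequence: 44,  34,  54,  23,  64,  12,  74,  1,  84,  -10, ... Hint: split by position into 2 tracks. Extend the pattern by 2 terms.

94, -21

Positions 1, 3, 5, … form one subsequence and positions 2, 4, 6, … form another.
Stream A = 44, 54, 64, 74, 84: linear: a_n = 34 + 10·n.
Stream B = 34, 23, 12, 1, -10: arithmetic with common difference −11.
Term 11 comes from stream A (its 6th entry): 94.
Term 12 comes from stream B (its 6th entry): -21.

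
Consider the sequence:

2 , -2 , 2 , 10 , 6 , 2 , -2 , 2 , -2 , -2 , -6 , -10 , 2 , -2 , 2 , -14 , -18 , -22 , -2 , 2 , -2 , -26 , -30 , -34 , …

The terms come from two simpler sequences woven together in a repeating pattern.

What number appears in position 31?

Positions follow the repeating pattern AAABBB; grouping by letter gives 2 tracks.
Track A: 2, -2, 2, -2, 2, -2, 2, -2, 2, -2, 2, -2 (alternating ±2).
Track B: 10, 6, 2, -2, -6, -10, -14, -18, -22, -26, -30, -34 (subtracting 4 each time).
Position 31 falls in track A as its term 16, giving -2.

-2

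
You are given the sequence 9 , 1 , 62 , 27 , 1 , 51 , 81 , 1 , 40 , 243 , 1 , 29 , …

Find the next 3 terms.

Split by position mod 3 into 3 tracks.
Track A = 9, 27, 81, 243: powers 3^2, 3^3, 3^4, ….
Track B = 1, 1, 1, 1: the constant sequence 1.
Track C = 62, 51, 40, 29: subtracting 11 each time.
Term 13 comes from track A (its 5th entry): 729.
Position 14 falls in track B as its term 5, giving 1.
The 15th slot belongs to track C; its 5th term is 18.

729, 1, 18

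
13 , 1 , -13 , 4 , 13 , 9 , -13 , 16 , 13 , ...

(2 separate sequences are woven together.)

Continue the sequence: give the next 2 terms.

Positions 1, 3, 5, … form one subsequence and positions 2, 4, 6, … form another.
Subsequence A: 13, -13, 13, -13, 13. Oscillating between 13 and -13.
Subsequence B: 1, 4, 9, 16. Consecutive squares n² from n = 1.
The 10th slot belongs to subsequence B; its 5th term is 25.
The 11th slot belongs to subsequence A; its 6th term is -13.

25, -13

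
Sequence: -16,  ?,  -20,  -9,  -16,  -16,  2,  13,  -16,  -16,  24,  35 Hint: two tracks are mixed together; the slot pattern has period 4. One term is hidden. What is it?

-16

Reading positions in blocks of 4 reveals the pattern AABB — 2 tracks woven together.
Stream A: -16, ?, -16, -16, -16, -16. Always -16.
Stream B: -20, -9, 2, 13, 24, 35. Adding 11 each time.
The gap is stream A's term 2; the rule gives -16.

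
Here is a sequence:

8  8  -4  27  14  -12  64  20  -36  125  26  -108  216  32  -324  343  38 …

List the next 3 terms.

-972, 512, 44

Split by position mod 3: positions 1, 4, 7, … form one track, and each other residue class forms its own.
Subsequence A: 8, 27, 64, 125, 216, 343 — consecutive cubes n³ from n = 2.
Subsequence B: 8, 14, 20, 26, 32, 38 — adding 6 each time.
Subsequence C: -4, -12, -36, -108, -324 — geometric, ×3 each step.
The 18th slot belongs to subsequence C; its 6th term is -972.
Term 19 comes from subsequence A (its 7th entry): 512.
Position 20 → subsequence B, term 7 = 44.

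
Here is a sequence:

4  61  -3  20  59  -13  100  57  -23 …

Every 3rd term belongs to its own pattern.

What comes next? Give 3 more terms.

500, 55, -33

Split by position mod 3: positions 1, 4, 7, … form one track, and each other residue class forms its own.
Subsequence A = 4, 20, 100: geometric, ×5 each step.
Subsequence B = 61, 59, 57: arithmetic with common difference −2.
Subsequence C = -3, -13, -23: subtracting 10 each time.
Position 10 falls in subsequence A as its term 4, giving 500.
Term 11 comes from subsequence B (its 4th entry): 55.
Term 12 comes from subsequence C (its 4th entry): -33.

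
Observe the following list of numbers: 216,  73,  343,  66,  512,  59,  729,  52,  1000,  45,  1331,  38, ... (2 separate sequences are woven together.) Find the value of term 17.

2744

Taking every 2nd term gives 2 separate tracks.
Track A: 216, 343, 512, 729, 1000, 1331 (the cubes 6³, 7³, 8³, …).
Track B: 73, 66, 59, 52, 45, 38 (subtracting 7 each time).
Term 17 comes from track A (its 9th entry): 2744.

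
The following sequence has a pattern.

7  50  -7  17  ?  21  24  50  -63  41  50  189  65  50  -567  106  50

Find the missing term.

Read the sequence 3 terms at a time; column i is its own pattern.
Subsequence A = 7, 17, 24, 41, 65, 106: a Fibonacci-like recurrence a_n = a_{n-1} + a_{n-2}.
Subsequence B = 50, ?, 50, 50, 50, 50: the constant sequence 50.
Subsequence C = -7, 21, -63, 189, -567: geometric, ×-3 each step.
The gap is subsequence B's term 2; the rule gives 50.

50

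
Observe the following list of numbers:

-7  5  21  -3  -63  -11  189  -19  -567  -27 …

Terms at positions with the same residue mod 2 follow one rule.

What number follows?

1701

Taking every 2nd term gives 2 separate tracks.
Subsequence A: -7, 21, -63, 189, -567 (geometric with ratio -3).
Subsequence B: 5, -3, -11, -19, -27 (linear: a_n = 13 − 8·n).
The 11th slot belongs to subsequence A; its 6th term is 1701.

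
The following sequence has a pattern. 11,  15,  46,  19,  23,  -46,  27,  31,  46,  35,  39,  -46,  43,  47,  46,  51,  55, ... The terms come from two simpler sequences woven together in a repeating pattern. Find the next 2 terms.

Reading positions in blocks of 3 reveals the pattern AAB — 2 tracks woven together.
Track A: 11, 15, 19, 23, 27, 31, 35, 39, 43, 47, 51, 55 — linear: a_n = 7 + 4·n.
Track B: 46, -46, 46, -46, 46 — the oscillation 46·(−1)^(n+1).
Term 18 comes from track B (its 6th entry): -46.
The 19th slot belongs to track A; its 13th term is 59.

-46, 59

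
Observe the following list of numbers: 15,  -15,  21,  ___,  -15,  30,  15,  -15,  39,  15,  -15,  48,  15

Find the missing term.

The slot pattern repeats as AAB (period 3), so there are 2 interleaved tracks.
Stream A: 15, -15, ?, -15, 15, -15, 15, -15, 15 — oscillating between 15 and -15.
Stream B: 21, 30, 39, 48 — arithmetic, step +9.
So the missing entry in stream A is 15.

15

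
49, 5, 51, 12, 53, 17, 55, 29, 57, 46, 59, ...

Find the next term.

The terms cycle through 2 interleaved subsequences.
Track A is 49, 51, 53, 55, 57, 59, which is arithmetic with common difference +2.
Track B is 5, 12, 17, 29, 46, which is Fibonacci-style (each term is the sum of the two before it).
Term 12 comes from track B (its 6th entry): 75.

75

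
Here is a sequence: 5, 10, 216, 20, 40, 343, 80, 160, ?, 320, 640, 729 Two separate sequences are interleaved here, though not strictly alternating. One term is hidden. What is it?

512

Reading positions in blocks of 3 reveals the pattern AAB — 2 tracks woven together.
Track A: 5, 10, 20, 40, 80, 160, 320, 640. Geometric with ratio 2.
Track B: 216, 343, ?, 729. Perfect cubes starting at 6³.
Track B's pattern makes the blank 512.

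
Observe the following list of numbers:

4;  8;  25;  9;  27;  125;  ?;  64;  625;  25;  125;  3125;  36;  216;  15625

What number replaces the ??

Split by position mod 3: positions 1, 4, 7, … form one track, and each other residue class forms its own.
Stream A is 4, 9, ?, 25, 36, which is the squares 2², 3², 4², ….
Stream B is 8, 27, 64, 125, 216, which is the cubes 2³, 3³, 4³, ….
Stream C is 25, 125, 625, 3125, 15625, which is powers 5^2, 5^3, 5^4, ….
The gap is stream A's term 3; the rule gives 16.

16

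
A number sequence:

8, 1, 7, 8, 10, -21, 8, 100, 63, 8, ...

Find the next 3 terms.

1000, -189, 8

Read the sequence 3 terms at a time; column i is its own pattern.
Subsequence A: 8, 8, 8, 8. Constant 8.
Subsequence B: 1, 10, 100. Powers 10^0, 10^1, 10^2, ….
Subsequence C: 7, -21, 63. Geometric, ×-3 each step.
Term 11 comes from subsequence B (its 4th entry): 1000.
Term 12 comes from subsequence C (its 4th entry): -189.
Position 13 falls in subsequence A as its term 5, giving 8.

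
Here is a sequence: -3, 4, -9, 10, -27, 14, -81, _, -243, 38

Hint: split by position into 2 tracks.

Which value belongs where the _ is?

The terms cycle through 2 interleaved subsequences.
Stream A is -3, -9, -27, -81, -243, which is multiplying by 3 each time.
Stream B is 4, 10, 14, ?, 38, which is each term equals the sum of the previous two.
The gap is stream B's term 4; the rule gives 24.

24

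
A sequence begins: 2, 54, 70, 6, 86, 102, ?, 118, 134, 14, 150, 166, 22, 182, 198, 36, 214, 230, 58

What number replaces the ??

8

Positions follow the repeating pattern ABB; grouping by letter gives 2 tracks.
Track A = 2, 6, ?, 14, 22, 36, 58: a Fibonacci-like recurrence a_n = a_{n-1} + a_{n-2}.
Track B = 54, 70, 86, 102, 118, 134, 150, 166, 182, 198, 214, 230: linear: a_n = 38 + 16·n.
The gap is track A's term 3; the rule gives 8.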